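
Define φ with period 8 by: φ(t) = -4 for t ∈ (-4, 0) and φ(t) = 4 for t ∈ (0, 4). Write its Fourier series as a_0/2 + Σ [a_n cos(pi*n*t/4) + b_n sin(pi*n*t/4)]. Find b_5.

b_5 = 1/4 ∫_{-4}^{4} φ(t) sin(5*pi*t/4) dt.
φ is odd and sin(5*pi*t/4) is odd, so the integrand is even and b_5 = 1/2 ∫_0^{4} φ(t) sin(5*pi*t/4) dt.
Directly, an antiderivative of (4) sin(5*pi*t/4) is -16*cos(5*pi*t/4)/(5*pi); evaluating from 0 to 4: ∫_{0}^{4} (4) sin(5*pi*t/4) dt = (16/(5*pi)) - (-16/(5*pi)) = 32/(5*pi).
Hence b_5 = (1/2)·(32/(5*pi)) = 16/(5*pi).

16/(5*pi)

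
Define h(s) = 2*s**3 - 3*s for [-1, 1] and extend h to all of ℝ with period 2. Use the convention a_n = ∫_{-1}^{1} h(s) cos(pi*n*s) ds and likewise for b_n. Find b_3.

2*(-3*pi**2 - 4)/(9*pi**3)

b_3 = ∫_{-1}^{1} h(s) sin(3*pi*s) ds.
h is odd and sin(3*pi*s) is odd, so the integrand is even and b_3 = 2 ∫_0^{1} h(s) sin(3*pi*s) ds.
Integrating by parts three times (tabular method), an antiderivative of (2*s**3 - 3*s) sin(3*pi*s) is -2*s**3*cos(3*pi*s)/(3*pi) + 2*s**2*sin(3*pi*s)/(3*pi**2) + 4*s*cos(3*pi*s)/(9*pi**3) + s*cos(3*pi*s)/pi - sin(3*pi*s)/(3*pi**2) - 4*sin(3*pi*s)/(27*pi**4); evaluating from 0 to 1: ∫_{0}^{1} (2*s**3 - 3*s) sin(3*pi*s) ds = ((-3*pi**2 - 4)/(9*pi**3)) - (0) = (-3*pi**2 - 4)/(9*pi**3).
Hence b_3 = 2·((-3*pi**2 - 4)/(9*pi**3)) = 2*(-3*pi**2 - 4)/(9*pi**3).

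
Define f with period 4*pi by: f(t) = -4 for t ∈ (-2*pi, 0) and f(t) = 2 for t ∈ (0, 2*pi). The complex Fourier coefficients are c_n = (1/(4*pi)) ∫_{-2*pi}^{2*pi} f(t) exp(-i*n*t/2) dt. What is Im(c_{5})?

-6/(5*pi)

Since f is real-valued, Im(c_{5}) = -(1/(4*pi)) ∫_{-2*pi}^{2*pi} f(t) sin(5*t/2) dt = -b_{5}/2.
Split the integral at the breakpoints.
Directly, an antiderivative of (-4) sin(5*t/2) is 8*cos(5*t/2)/5; evaluating from -2*pi to 0: ∫_{-2*pi}^{0} (-4) sin(5*t/2) dt = (8/5) - (-8/5) = 16/5.
Directly, an antiderivative of (2) sin(5*t/2) is -4*cos(5*t/2)/5; evaluating from 0 to 2*pi: ∫_{0}^{2*pi} (2) sin(5*t/2) dt = (4/5) - (-4/5) = 8/5.
So ∫_{-2*pi}^{2*pi} f(t) sin(5*t/2) dt = 24/5.
Hence Im(c_{5}) = (-1/(4*pi))·(24/5) = -6/(5*pi).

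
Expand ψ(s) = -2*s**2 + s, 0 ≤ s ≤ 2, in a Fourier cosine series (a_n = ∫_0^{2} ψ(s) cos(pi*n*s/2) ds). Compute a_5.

24/(25*pi**2)

a_5 = ∫_0^{2} (-2*s**2 + s) cos(5*pi*s/2) ds.
Integrating by parts twice (tabular method), an antiderivative of (-2*s**2 + s) cos(5*pi*s/2) is -4*s**2*sin(5*pi*s/2)/(5*pi) + 2*s*sin(5*pi*s/2)/(5*pi) - 16*s*cos(5*pi*s/2)/(25*pi**2) + 32*sin(5*pi*s/2)/(125*pi**3) + 4*cos(5*pi*s/2)/(25*pi**2); evaluating from 0 to 2: ∫_{0}^{2} (-2*s**2 + s) cos(5*pi*s/2) ds = (28/(25*pi**2)) - (4/(25*pi**2)) = 24/(25*pi**2).
Hence a_5 = 24/(25*pi**2).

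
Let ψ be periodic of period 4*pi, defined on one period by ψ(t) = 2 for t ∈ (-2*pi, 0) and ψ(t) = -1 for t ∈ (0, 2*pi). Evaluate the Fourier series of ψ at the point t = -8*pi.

1/2

t = -8*pi differs from t = 0 by -2 full period(s), and the series is 4*pi-periodic.
At t = 0 the one-sided limits are ψ(0^-) = 2 and ψ(0^+) = -1.
By Dirichlet's theorem the series converges to their average, [(2) + (-1)]/2 = 1/2.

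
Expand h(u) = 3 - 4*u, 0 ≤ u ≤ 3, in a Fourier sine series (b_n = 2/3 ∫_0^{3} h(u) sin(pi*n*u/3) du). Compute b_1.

b_1 = 2/3 ∫_0^{3} (3 - 4*u) sin(pi*u/3) du.
Integrating by parts (boundary term plus one more integral), an antiderivative of (3 - 4*u) sin(pi*u/3) is 12*u*cos(pi*u/3)/pi - 36*sin(pi*u/3)/pi**2 - 9*cos(pi*u/3)/pi; evaluating from 0 to 3: ∫_{0}^{3} (3 - 4*u) sin(pi*u/3) du = (-27/pi) - (-9/pi) = -18/pi.
Hence b_1 = (2/3)·(-18/pi) = -12/pi.

-12/pi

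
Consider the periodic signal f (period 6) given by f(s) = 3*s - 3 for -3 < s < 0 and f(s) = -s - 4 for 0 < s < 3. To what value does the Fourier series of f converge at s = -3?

-19/2

At s = -3 the one-sided limits are f(-3^-) = -7 and f(-3^+) = -12.
By Dirichlet's theorem the series converges to their average, [(-7) + (-12)]/2 = -19/2.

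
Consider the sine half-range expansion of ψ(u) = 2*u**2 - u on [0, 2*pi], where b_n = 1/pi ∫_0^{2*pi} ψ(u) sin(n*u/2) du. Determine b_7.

4*(-49*pi - 16 + 196*pi**2)/(343*pi)

b_7 = 1/pi ∫_0^{2*pi} (2*u**2 - u) sin(7*u/2) du.
Integrating by parts twice (tabular method), an antiderivative of (2*u**2 - u) sin(7*u/2) is -4*u**2*cos(7*u/2)/7 + 16*u*sin(7*u/2)/49 + 2*u*cos(7*u/2)/7 - 4*sin(7*u/2)/49 + 32*cos(7*u/2)/343; evaluating from 0 to 2*pi: ∫_{0}^{2*pi} (2*u**2 - u) sin(7*u/2) du = (-4*pi/7 - 32/343 + 16*pi**2/7) - (32/343) = -4*pi/7 - 64/343 + 16*pi**2/7.
Hence b_7 = (1/pi)·(-4*pi/7 - 64/343 + 16*pi**2/7) = 4*(-49*pi - 16 + 196*pi**2)/(343*pi).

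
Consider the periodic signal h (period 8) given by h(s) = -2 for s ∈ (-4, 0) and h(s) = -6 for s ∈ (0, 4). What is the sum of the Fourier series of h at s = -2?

-2

h is continuous at s = -2 with value -2, so the series converges to -2 there.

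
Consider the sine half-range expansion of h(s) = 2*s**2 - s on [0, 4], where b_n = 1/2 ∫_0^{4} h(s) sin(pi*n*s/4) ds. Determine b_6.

b_6 = 1/2 ∫_0^{4} (2*s**2 - s) sin(3*pi*s/2) ds.
Integrating by parts twice (tabular method), an antiderivative of (2*s**2 - s) sin(3*pi*s/2) is -4*s**2*cos(3*pi*s/2)/(3*pi) + 16*s*sin(3*pi*s/2)/(9*pi**2) + 2*s*cos(3*pi*s/2)/(3*pi) - 4*sin(3*pi*s/2)/(9*pi**2) + 32*cos(3*pi*s/2)/(27*pi**3); evaluating from 0 to 4: ∫_{0}^{4} (2*s**2 - s) sin(3*pi*s/2) ds = (8*(4 - 63*pi**2)/(27*pi**3)) - (32/(27*pi**3)) = -56/(3*pi).
Hence b_6 = (1/2)·(-56/(3*pi)) = -28/(3*pi).

-28/(3*pi)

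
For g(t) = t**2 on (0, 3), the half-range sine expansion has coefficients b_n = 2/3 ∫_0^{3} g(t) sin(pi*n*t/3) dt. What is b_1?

-72/pi**3 + 18/pi

b_1 = 2/3 ∫_0^{3} (t**2) sin(pi*t/3) dt.
Integrating by parts twice (tabular method), an antiderivative of (t**2) sin(pi*t/3) is -3*t**2*cos(pi*t/3)/pi + 18*t*sin(pi*t/3)/pi**2 + 54*cos(pi*t/3)/pi**3; evaluating from 0 to 3: ∫_{0}^{3} (t**2) sin(pi*t/3) dt = (-54/pi**3 + 27/pi) - (54/pi**3) = -108/pi**3 + 27/pi.
Hence b_1 = (2/3)·(-108/pi**3 + 27/pi) = -72/pi**3 + 18/pi.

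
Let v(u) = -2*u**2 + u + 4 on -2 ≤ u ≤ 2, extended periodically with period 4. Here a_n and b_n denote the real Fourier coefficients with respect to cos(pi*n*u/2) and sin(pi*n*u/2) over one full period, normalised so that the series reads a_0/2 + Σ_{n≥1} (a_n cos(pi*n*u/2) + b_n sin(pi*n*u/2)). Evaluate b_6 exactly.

-2/(3*pi)

b_6 = 1/2 ∫_{-2}^{2} v(u) sin(3*pi*u) du.
Integrating by parts twice (tabular method), an antiderivative of (-2*u**2 + u + 4) sin(3*pi*u) is 2*u**2*cos(3*pi*u)/(3*pi) - 4*u*sin(3*pi*u)/(9*pi**2) - u*cos(3*pi*u)/(3*pi) + sin(3*pi*u)/(9*pi**2) - 4*cos(3*pi*u)/(3*pi) - 4*cos(3*pi*u)/(27*pi**3); evaluating from -2 to 2: ∫_{-2}^{2} (-2*u**2 + u + 4) sin(3*pi*u) du = (2*(-2 + 9*pi**2)/(27*pi**3)) - (-4/(27*pi**3) + 2/pi) = -4/(3*pi).
Hence b_6 = (1/2)·(-4/(3*pi)) = -2/(3*pi).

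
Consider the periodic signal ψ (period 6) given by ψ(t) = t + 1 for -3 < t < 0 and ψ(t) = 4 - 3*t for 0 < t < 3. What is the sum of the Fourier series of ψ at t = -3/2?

-1/2

ψ is continuous at t = -3/2 with value -1/2, so the series converges to -1/2 there.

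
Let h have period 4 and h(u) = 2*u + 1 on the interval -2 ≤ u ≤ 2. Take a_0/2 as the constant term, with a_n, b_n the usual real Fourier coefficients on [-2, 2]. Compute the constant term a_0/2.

1

a_0 = 1/2 ∫_{-2}^{2} h(u) du = 1/2 · (4) = 2.
So the constant term a_0/2 = 1.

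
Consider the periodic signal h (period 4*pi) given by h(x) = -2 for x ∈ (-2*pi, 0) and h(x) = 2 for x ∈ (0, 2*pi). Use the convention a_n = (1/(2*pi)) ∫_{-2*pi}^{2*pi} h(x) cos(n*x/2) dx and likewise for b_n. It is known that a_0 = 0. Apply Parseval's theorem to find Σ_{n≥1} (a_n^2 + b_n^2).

8

Parseval: a_0^2/2 + Σ_{n≥1} (a_n^2+b_n^2) = (1/(2*pi)) ∫_{-2*pi}^{2*pi} h(x)^2 dx = 8.
Subtract a_0^2/2 = 0: Σ (a_n^2+b_n^2) = 8.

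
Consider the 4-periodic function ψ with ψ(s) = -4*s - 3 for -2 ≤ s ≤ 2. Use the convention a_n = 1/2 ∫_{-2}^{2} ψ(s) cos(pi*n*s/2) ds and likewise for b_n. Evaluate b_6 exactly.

b_6 = 1/2 ∫_{-2}^{2} ψ(s) sin(3*pi*s) ds.
Integrating by parts (boundary term plus one more integral), an antiderivative of (-4*s - 3) sin(3*pi*s) is 4*s*cos(3*pi*s)/(3*pi) - 4*sin(3*pi*s)/(9*pi**2) + cos(3*pi*s)/pi; evaluating from -2 to 2: ∫_{-2}^{2} (-4*s - 3) sin(3*pi*s) ds = (11/(3*pi)) - (-5/(3*pi)) = 16/(3*pi).
Hence b_6 = (1/2)·(16/(3*pi)) = 8/(3*pi).

8/(3*pi)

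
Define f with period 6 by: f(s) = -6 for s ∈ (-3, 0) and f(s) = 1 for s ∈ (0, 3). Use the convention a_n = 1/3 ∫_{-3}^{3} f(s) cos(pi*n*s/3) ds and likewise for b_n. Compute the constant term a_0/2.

-5/2

a_0 = 1/3 ∫_{-3}^{3} f(s) ds = 1/3 · (-15) = -5.
So the constant term a_0/2 = -5/2.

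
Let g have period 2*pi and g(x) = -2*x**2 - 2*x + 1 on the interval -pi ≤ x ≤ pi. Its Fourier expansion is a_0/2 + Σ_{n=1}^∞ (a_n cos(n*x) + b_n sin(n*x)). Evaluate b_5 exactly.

-4/5

b_5 = 1/pi ∫_{-pi}^{pi} g(x) sin(5*x) dx.
Integrating by parts twice (tabular method), an antiderivative of (-2*x**2 - 2*x + 1) sin(5*x) is 2*x**2*cos(5*x)/5 - 4*x*sin(5*x)/25 + 2*x*cos(5*x)/5 - 2*sin(5*x)/25 - 29*cos(5*x)/125; evaluating from -pi to pi: ∫_{-pi}^{pi} (-2*x**2 - 2*x + 1) sin(5*x) dx = (-2*pi**2/5 - 2*pi/5 + 29/125) - (-2*pi**2/5 + 29/125 + 2*pi/5) = -4*pi/5.
Hence b_5 = (1/pi)·(-4*pi/5) = -4/5.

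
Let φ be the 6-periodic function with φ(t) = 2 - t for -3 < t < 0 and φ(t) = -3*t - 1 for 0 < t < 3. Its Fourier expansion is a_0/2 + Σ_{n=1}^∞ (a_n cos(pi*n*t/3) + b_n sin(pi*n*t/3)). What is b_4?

3/pi

b_4 = 1/3 ∫_{-3}^{3} φ(t) sin(4*pi*t/3) dt.
Split the integral at the breakpoints.
Integrating by parts (boundary term plus one more integral), an antiderivative of (2 - t) sin(4*pi*t/3) is 3*t*cos(4*pi*t/3)/(4*pi) - 9*sin(4*pi*t/3)/(16*pi**2) - 3*cos(4*pi*t/3)/(2*pi); evaluating from -3 to 0: ∫_{-3}^{0} (2 - t) sin(4*pi*t/3) dt = (-3/(2*pi)) - (-15/(4*pi)) = 9/(4*pi).
Integrating by parts (boundary term plus one more integral), an antiderivative of (-3*t - 1) sin(4*pi*t/3) is 9*t*cos(4*pi*t/3)/(4*pi) - 27*sin(4*pi*t/3)/(16*pi**2) + 3*cos(4*pi*t/3)/(4*pi); evaluating from 0 to 3: ∫_{0}^{3} (-3*t - 1) sin(4*pi*t/3) dt = (15/(2*pi)) - (3/(4*pi)) = 27/(4*pi).
Summing the pieces and multiplying by (1/3) gives b_4 = 3/pi.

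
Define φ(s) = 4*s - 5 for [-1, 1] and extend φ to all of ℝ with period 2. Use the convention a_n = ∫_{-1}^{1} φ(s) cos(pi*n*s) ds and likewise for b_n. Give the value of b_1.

b_1 = ∫_{-1}^{1} φ(s) sin(pi*s) ds.
Integrating by parts (boundary term plus one more integral), an antiderivative of (4*s - 5) sin(pi*s) is -4*s*cos(pi*s)/pi + 4*sin(pi*s)/pi**2 + 5*cos(pi*s)/pi; evaluating from -1 to 1: ∫_{-1}^{1} (4*s - 5) sin(pi*s) ds = (-1/pi) - (-9/pi) = 8/pi.
Hence b_1 = 8/pi.

8/pi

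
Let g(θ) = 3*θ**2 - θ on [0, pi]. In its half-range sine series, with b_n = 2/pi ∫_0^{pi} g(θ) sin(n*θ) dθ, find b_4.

b_4 = 2/pi ∫_0^{pi} (3*θ**2 - θ) sin(4*θ) dθ.
Integrating by parts twice (tabular method), an antiderivative of (3*θ**2 - θ) sin(4*θ) is -3*θ**2*cos(4*θ)/4 + 3*θ*sin(4*θ)/8 + θ*cos(4*θ)/4 - sin(4*θ)/16 + 3*cos(4*θ)/32; evaluating from 0 to pi: ∫_{0}^{pi} (3*θ**2 - θ) sin(4*θ) dθ = (-3*pi**2/4 + 3/32 + pi/4) - (3/32) = pi*(1 - 3*pi)/4.
Hence b_4 = (2/pi)·(pi*(1 - 3*pi)/4) = 1/2 - 3*pi/2.

1/2 - 3*pi/2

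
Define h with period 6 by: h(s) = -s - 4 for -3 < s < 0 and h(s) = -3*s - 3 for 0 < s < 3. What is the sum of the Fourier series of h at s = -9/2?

s = -9/2 differs from s = 3/2 by -1 full period(s), and the series is 6-periodic.
h is continuous at s = 3/2 with value -15/2, so the series converges to -15/2 there.

-15/2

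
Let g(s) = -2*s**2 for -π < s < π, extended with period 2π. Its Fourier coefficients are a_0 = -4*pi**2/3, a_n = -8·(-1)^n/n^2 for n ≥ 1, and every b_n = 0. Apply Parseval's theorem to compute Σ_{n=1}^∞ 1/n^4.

pi**4/90

Parseval: a_0^2/2 + Σ a_n^2 = (1/π) ∫_{-π}^{π} g(s)^2 ds = 8*pi**4/5.
Subtract a_0^2/2 = 8*pi**4/9: Σ a_n^2 = 32*pi**4/45.
Since a_n^2 = 64/n^4, Σ 1/n^4 = pi**4/90.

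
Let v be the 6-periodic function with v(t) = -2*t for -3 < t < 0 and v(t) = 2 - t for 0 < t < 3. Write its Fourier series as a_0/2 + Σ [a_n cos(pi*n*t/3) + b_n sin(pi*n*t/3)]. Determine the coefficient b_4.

9/(4*pi)

b_4 = 1/3 ∫_{-3}^{3} v(t) sin(4*pi*t/3) dt.
Split the integral at the breakpoints.
Integrating by parts (boundary term plus one more integral), an antiderivative of (-2*t) sin(4*pi*t/3) is 3*t*cos(4*pi*t/3)/(2*pi) - 9*sin(4*pi*t/3)/(8*pi**2); evaluating from -3 to 0: ∫_{-3}^{0} (-2*t) sin(4*pi*t/3) dt = (0) - (-9/(2*pi)) = 9/(2*pi).
Integrating by parts (boundary term plus one more integral), an antiderivative of (2 - t) sin(4*pi*t/3) is 3*t*cos(4*pi*t/3)/(4*pi) - 9*sin(4*pi*t/3)/(16*pi**2) - 3*cos(4*pi*t/3)/(2*pi); evaluating from 0 to 3: ∫_{0}^{3} (2 - t) sin(4*pi*t/3) dt = (3/(4*pi)) - (-3/(2*pi)) = 9/(4*pi).
Summing the pieces and multiplying by (1/3) gives b_4 = 9/(4*pi).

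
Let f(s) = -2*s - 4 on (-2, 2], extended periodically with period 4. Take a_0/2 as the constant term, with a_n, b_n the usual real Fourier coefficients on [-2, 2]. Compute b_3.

b_3 = 1/2 ∫_{-2}^{2} f(s) sin(3*pi*s/2) ds.
Integrating by parts (boundary term plus one more integral), an antiderivative of (-2*s - 4) sin(3*pi*s/2) is 4*s*cos(3*pi*s/2)/(3*pi) - 8*sin(3*pi*s/2)/(9*pi**2) + 8*cos(3*pi*s/2)/(3*pi); evaluating from -2 to 2: ∫_{-2}^{2} (-2*s - 4) sin(3*pi*s/2) ds = (-16/(3*pi)) - (0) = -16/(3*pi).
Hence b_3 = (1/2)·(-16/(3*pi)) = -8/(3*pi).

-8/(3*pi)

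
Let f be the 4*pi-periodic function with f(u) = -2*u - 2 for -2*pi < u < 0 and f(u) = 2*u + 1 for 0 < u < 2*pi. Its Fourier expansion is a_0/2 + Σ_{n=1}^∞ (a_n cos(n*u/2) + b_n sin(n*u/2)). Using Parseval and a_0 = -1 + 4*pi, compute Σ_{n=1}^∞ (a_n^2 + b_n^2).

Parseval: a_0^2/2 + Σ_{n≥1} (a_n^2+b_n^2) = (1/(2*pi)) ∫_{-2*pi}^{2*pi} f(u)^2 du = -4*pi + 5 + 32*pi**2/3.
Subtract a_0^2/2 = (1 - 4*pi)**2/2: Σ (a_n^2+b_n^2) = 9/2 + 8*pi**2/3.

9/2 + 8*pi**2/3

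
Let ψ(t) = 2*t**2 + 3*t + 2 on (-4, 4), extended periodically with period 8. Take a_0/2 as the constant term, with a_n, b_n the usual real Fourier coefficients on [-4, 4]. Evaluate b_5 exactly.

24/(5*pi)

b_5 = 1/4 ∫_{-4}^{4} ψ(t) sin(5*pi*t/4) dt.
Integrating by parts twice (tabular method), an antiderivative of (2*t**2 + 3*t + 2) sin(5*pi*t/4) is -8*t**2*cos(5*pi*t/4)/(5*pi) + 64*t*sin(5*pi*t/4)/(25*pi**2) - 12*t*cos(5*pi*t/4)/(5*pi) + 48*sin(5*pi*t/4)/(25*pi**2) - 8*cos(5*pi*t/4)/(5*pi) + 256*cos(5*pi*t/4)/(125*pi**3); evaluating from -4 to 4: ∫_{-4}^{4} (2*t**2 + 3*t + 2) sin(5*pi*t/4) dt = (8*(-32 + 575*pi**2)/(125*pi**3)) - (8*(-32 + 275*pi**2)/(125*pi**3)) = 96/(5*pi).
Hence b_5 = (1/4)·(96/(5*pi)) = 24/(5*pi).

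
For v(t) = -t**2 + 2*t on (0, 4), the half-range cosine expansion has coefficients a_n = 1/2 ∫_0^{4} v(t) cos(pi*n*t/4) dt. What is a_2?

-16/pi**2

a_2 = 1/2 ∫_0^{4} (-t**2 + 2*t) cos(pi*t/2) dt.
Integrating by parts twice (tabular method), an antiderivative of (-t**2 + 2*t) cos(pi*t/2) is -2*t**2*sin(pi*t/2)/pi + 4*t*sin(pi*t/2)/pi - 8*t*cos(pi*t/2)/pi**2 + 16*sin(pi*t/2)/pi**3 + 8*cos(pi*t/2)/pi**2; evaluating from 0 to 4: ∫_{0}^{4} (-t**2 + 2*t) cos(pi*t/2) dt = (-24/pi**2) - (8/pi**2) = -32/pi**2.
Hence a_2 = (1/2)·(-32/pi**2) = -16/pi**2.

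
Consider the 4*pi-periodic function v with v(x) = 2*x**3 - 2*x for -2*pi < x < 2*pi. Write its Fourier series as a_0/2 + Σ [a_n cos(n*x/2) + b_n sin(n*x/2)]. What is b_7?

-584/343 + 32*pi**2/7

b_7 = (1/(2*pi)) ∫_{-2*pi}^{2*pi} v(x) sin(7*x/2) dx.
v is odd and sin(7*x/2) is odd, so the integrand is even and b_7 = 1/pi ∫_0^{2*pi} v(x) sin(7*x/2) dx.
Integrating by parts three times (tabular method), an antiderivative of (2*x**3 - 2*x) sin(7*x/2) is -4*x**3*cos(7*x/2)/7 + 24*x**2*sin(7*x/2)/49 + 292*x*cos(7*x/2)/343 - 584*sin(7*x/2)/2401; evaluating from 0 to 2*pi: ∫_{0}^{2*pi} (2*x**3 - 2*x) sin(7*x/2) dx = (8*pi*(-73 + 196*pi**2)/343) - (0) = 8*pi*(-73 + 196*pi**2)/343.
Hence b_7 = (1/pi)·(8*pi*(-73 + 196*pi**2)/343) = -584/343 + 32*pi**2/7.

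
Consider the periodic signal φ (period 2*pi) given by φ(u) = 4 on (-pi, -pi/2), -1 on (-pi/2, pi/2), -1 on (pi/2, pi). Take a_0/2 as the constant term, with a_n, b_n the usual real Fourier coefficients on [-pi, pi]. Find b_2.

5/pi

b_2 = 1/pi ∫_{-pi}^{pi} φ(u) sin(2*u) du.
Split the integral at the breakpoints.
Directly, an antiderivative of (4) sin(2*u) is -2*cos(2*u); evaluating from -pi to -pi/2: ∫_{-pi}^{-pi/2} (4) sin(2*u) du = (2) - (-2) = 4.
Directly, an antiderivative of (-1) sin(2*u) is cos(2*u)/2; evaluating from -pi/2 to pi/2: ∫_{-pi/2}^{pi/2} (-1) sin(2*u) du = (-1/2) - (-1/2) = 0.
Directly, an antiderivative of (-1) sin(2*u) is cos(2*u)/2; evaluating from pi/2 to pi: ∫_{pi/2}^{pi} (-1) sin(2*u) du = (1/2) - (-1/2) = 1.
Summing the pieces and multiplying by (1/pi) gives b_2 = 5/pi.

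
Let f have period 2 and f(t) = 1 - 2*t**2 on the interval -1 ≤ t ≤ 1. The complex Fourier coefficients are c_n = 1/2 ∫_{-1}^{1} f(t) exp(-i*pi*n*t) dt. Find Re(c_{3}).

Since f is real-valued, Re(c_{3}) = 1/2 ∫_{-1}^{1} f(t) cos(3*pi*t) dt = a_{3}/2.
f is even and cos(3*pi*t) is even, so the integrand is even: ∫_{-1}^{1} f(t) cos(3*pi*t) dt = 2∫_0^{1} f(t) cos(3*pi*t) dt.
Integrating by parts twice (tabular method), an antiderivative of (1 - 2*t**2) cos(3*pi*t) is -2*t**2*sin(3*pi*t)/(3*pi) - 4*t*cos(3*pi*t)/(9*pi**2) + 4*sin(3*pi*t)/(27*pi**3) + sin(3*pi*t)/(3*pi); evaluating from 0 to 1: ∫_{0}^{1} (1 - 2*t**2) cos(3*pi*t) dt = (4/(9*pi**2)) - (0) = 4/(9*pi**2).
So ∫_{-1}^{1} f(t) cos(3*pi*t) dt = 8/(9*pi**2).
Hence Re(c_{3}) = (1/2)·(8/(9*pi**2)) = 4/(9*pi**2).

4/(9*pi**2)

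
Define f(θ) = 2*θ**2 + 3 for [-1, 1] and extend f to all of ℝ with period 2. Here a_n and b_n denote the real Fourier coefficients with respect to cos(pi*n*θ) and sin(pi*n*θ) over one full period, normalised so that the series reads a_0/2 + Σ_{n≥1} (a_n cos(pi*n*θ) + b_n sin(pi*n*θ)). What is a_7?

-8/(49*pi**2)

a_7 = ∫_{-1}^{1} f(θ) cos(7*pi*θ) dθ.
f is even and cos(7*pi*θ) is even, so the integrand is even and a_7 = 2 ∫_0^{1} f(θ) cos(7*pi*θ) dθ.
Integrating by parts twice (tabular method), an antiderivative of (2*θ**2 + 3) cos(7*pi*θ) is 2*θ**2*sin(7*pi*θ)/(7*pi) + 4*θ*cos(7*pi*θ)/(49*pi**2) - 4*sin(7*pi*θ)/(343*pi**3) + 3*sin(7*pi*θ)/(7*pi); evaluating from 0 to 1: ∫_{0}^{1} (2*θ**2 + 3) cos(7*pi*θ) dθ = (-4/(49*pi**2)) - (0) = -4/(49*pi**2).
Hence a_7 = 2·(-4/(49*pi**2)) = -8/(49*pi**2).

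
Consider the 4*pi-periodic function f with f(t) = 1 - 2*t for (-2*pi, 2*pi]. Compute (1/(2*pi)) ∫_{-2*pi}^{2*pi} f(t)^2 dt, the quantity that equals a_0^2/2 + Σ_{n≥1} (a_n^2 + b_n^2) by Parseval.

(1/(2*pi)) ∫_{-2*pi}^{2*pi} f(t)^2 dt = (1/(2*pi)) · (4*pi + 64*pi**3/3) = 2 + 32*pi**2/3.

2 + 32*pi**2/3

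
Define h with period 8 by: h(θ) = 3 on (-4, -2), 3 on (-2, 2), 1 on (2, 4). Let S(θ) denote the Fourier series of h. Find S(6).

θ = 6 differs from θ = -2 by 1 full period(s), and the series is 8-periodic.
h is continuous at θ = -2 with value 3, so the series converges to 3 there.

3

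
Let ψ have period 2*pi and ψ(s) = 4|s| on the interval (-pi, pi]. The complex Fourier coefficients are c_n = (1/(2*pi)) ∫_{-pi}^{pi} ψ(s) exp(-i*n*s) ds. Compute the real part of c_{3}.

Since ψ is real-valued, Re(c_{3}) = (1/(2*pi)) ∫_{-pi}^{pi} ψ(s) cos(3*s) ds = a_{3}/2.
ψ is even and cos(3*s) is even, so the integrand is even: ∫_{-pi}^{pi} ψ(s) cos(3*s) ds = 2∫_0^{pi} ψ(s) cos(3*s) ds.
Integrating by parts (boundary term plus one more integral), an antiderivative of (4*s) cos(3*s) is 4*s*sin(3*s)/3 + 4*cos(3*s)/9; evaluating from 0 to pi: ∫_{0}^{pi} (4*s) cos(3*s) ds = (-4/9) - (4/9) = -8/9.
So ∫_{-pi}^{pi} ψ(s) cos(3*s) ds = -16/9.
Hence Re(c_{3}) = (1/(2*pi))·(-16/9) = -8/(9*pi).

-8/(9*pi)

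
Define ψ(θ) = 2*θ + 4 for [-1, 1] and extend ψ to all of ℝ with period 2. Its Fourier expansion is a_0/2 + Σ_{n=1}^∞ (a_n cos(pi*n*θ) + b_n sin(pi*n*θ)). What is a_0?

8

a_0 = ∫_{-1}^{1} ψ(θ) dθ = 8.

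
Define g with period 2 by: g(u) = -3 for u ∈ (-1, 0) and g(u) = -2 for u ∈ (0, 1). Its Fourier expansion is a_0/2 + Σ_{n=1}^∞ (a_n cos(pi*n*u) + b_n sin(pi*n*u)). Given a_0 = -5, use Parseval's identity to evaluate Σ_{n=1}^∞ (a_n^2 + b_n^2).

Parseval: a_0^2/2 + Σ_{n≥1} (a_n^2+b_n^2) = ∫_{-1}^{1} g(u)^2 du = 13.
Subtract a_0^2/2 = 25/2: Σ (a_n^2+b_n^2) = 1/2.

1/2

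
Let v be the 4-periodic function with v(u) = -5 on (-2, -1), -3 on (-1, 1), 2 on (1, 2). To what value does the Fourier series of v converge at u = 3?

-4

u = 3 differs from u = -1 by 1 full period(s), and the series is 4-periodic.
At u = -1 the one-sided limits are v(-1^-) = -5 and v(-1^+) = -3.
By Dirichlet's theorem the series converges to their average, [(-5) + (-3)]/2 = -4.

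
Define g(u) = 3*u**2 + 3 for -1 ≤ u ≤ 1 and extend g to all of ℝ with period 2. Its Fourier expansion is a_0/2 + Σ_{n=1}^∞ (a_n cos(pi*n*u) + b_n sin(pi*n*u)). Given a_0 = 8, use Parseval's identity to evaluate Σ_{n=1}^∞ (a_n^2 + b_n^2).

8/5

Parseval: a_0^2/2 + Σ_{n≥1} (a_n^2+b_n^2) = ∫_{-1}^{1} g(u)^2 du = 168/5.
Subtract a_0^2/2 = 32: Σ (a_n^2+b_n^2) = 8/5.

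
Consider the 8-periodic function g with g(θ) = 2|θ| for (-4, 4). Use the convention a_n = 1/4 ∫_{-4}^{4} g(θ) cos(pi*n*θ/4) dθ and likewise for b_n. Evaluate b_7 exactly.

0

b_7 = 1/4 ∫_{-4}^{4} g(θ) sin(7*pi*θ/4) dθ.
g is even and sin(7*pi*θ/4) is odd, so the integrand is odd over a symmetric interval and the integral vanishes.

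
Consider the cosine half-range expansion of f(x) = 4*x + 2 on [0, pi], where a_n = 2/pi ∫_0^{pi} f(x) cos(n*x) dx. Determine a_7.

-16/(49*pi)

a_7 = 2/pi ∫_0^{pi} (4*x + 2) cos(7*x) dx.
Integrating by parts (boundary term plus one more integral), an antiderivative of (4*x + 2) cos(7*x) is 4*x*sin(7*x)/7 + 2*sin(7*x)/7 + 4*cos(7*x)/49; evaluating from 0 to pi: ∫_{0}^{pi} (4*x + 2) cos(7*x) dx = (-4/49) - (4/49) = -8/49.
Hence a_7 = (2/pi)·(-8/49) = -16/(49*pi).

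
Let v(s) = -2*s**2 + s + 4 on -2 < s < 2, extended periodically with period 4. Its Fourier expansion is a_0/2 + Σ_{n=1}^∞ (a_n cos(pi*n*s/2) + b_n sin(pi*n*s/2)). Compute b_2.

b_2 = 1/2 ∫_{-2}^{2} v(s) sin(pi*s) ds.
Integrating by parts twice (tabular method), an antiderivative of (-2*s**2 + s + 4) sin(pi*s) is 2*s**2*cos(pi*s)/pi - 4*s*sin(pi*s)/pi**2 - s*cos(pi*s)/pi + sin(pi*s)/pi**2 - 4*cos(pi*s)/pi - 4*cos(pi*s)/pi**3; evaluating from -2 to 2: ∫_{-2}^{2} (-2*s**2 + s + 4) sin(pi*s) ds = (-4/pi**3 + 2/pi) - (-4/pi**3 + 6/pi) = -4/pi.
Hence b_2 = (1/2)·(-4/pi) = -2/pi.

-2/pi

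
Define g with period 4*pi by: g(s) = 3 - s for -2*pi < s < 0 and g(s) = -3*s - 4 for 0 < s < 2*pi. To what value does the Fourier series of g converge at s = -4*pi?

s = -4*pi differs from s = 0 by -1 full period(s), and the series is 4*pi-periodic.
At s = 0 the one-sided limits are g(0^-) = 3 and g(0^+) = -4.
By Dirichlet's theorem the series converges to their average, [(3) + (-4)]/2 = -1/2.

-1/2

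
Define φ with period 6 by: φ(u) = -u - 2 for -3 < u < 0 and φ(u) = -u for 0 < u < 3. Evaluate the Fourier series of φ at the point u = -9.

u = -9 differs from u = -3 by -1 full period(s), and the series is 6-periodic.
At u = -3 the one-sided limits are φ(-3^-) = -3 and φ(-3^+) = 1.
By Dirichlet's theorem the series converges to their average, [(-3) + (1)]/2 = -1.

-1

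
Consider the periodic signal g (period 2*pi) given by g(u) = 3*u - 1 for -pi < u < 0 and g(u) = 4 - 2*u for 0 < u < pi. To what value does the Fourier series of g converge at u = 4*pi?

3/2

u = 4*pi differs from u = 0 by 2 full period(s), and the series is 2*pi-periodic.
At u = 0 the one-sided limits are g(0^-) = -1 and g(0^+) = 4.
By Dirichlet's theorem the series converges to their average, [(-1) + (4)]/2 = 3/2.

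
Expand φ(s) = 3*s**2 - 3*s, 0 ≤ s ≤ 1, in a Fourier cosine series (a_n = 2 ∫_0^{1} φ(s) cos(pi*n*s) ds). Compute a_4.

3/(4*pi**2)

a_4 = 2 ∫_0^{1} (3*s**2 - 3*s) cos(4*pi*s) ds.
Integrating by parts twice (tabular method), an antiderivative of (3*s**2 - 3*s) cos(4*pi*s) is 3*s**2*sin(4*pi*s)/(4*pi) - 3*s*sin(4*pi*s)/(4*pi) + 3*s*cos(4*pi*s)/(8*pi**2) - 3*sin(4*pi*s)/(32*pi**3) - 3*cos(4*pi*s)/(16*pi**2); evaluating from 0 to 1: ∫_{0}^{1} (3*s**2 - 3*s) cos(4*pi*s) ds = (3/(16*pi**2)) - (-3/(16*pi**2)) = 3/(8*pi**2).
Hence a_4 = 2·(3/(8*pi**2)) = 3/(4*pi**2).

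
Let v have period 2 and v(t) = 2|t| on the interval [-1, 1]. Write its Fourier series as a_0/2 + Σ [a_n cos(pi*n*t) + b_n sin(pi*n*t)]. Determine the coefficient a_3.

-8/(9*pi**2)

a_3 = ∫_{-1}^{1} v(t) cos(3*pi*t) dt.
v is even and cos(3*pi*t) is even, so the integrand is even and a_3 = 2 ∫_0^{1} v(t) cos(3*pi*t) dt.
Integrating by parts (boundary term plus one more integral), an antiderivative of (2*t) cos(3*pi*t) is 2*t*sin(3*pi*t)/(3*pi) + 2*cos(3*pi*t)/(9*pi**2); evaluating from 0 to 1: ∫_{0}^{1} (2*t) cos(3*pi*t) dt = (-2/(9*pi**2)) - (2/(9*pi**2)) = -4/(9*pi**2).
Hence a_3 = 2·(-4/(9*pi**2)) = -8/(9*pi**2).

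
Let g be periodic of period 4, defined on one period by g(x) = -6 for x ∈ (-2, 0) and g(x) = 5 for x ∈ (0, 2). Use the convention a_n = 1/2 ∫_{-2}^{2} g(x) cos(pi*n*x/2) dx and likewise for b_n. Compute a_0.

a_0 = 1/2 ∫_{-2}^{2} g(x) dx = 1/2 · (-2) = -1.

-1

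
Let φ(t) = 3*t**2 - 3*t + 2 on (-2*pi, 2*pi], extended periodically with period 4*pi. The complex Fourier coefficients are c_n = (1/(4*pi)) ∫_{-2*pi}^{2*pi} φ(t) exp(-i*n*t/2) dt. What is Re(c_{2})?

6

Since φ is real-valued, Re(c_{2}) = (1/(4*pi)) ∫_{-2*pi}^{2*pi} φ(t) cos(t) dt = a_{2}/2.
Integrating by parts twice (tabular method), an antiderivative of (3*t**2 - 3*t + 2) cos(t) is 3*t**2*sin(t) - 3*t*sin(t) + 6*t*cos(t) - 4*sin(t) - 3*cos(t); evaluating from -2*pi to 2*pi: ∫_{-2*pi}^{2*pi} (3*t**2 - 3*t + 2) cos(t) dt = (-3 + 12*pi) - (-12*pi - 3) = 24*pi.
Hence Re(c_{2}) = (1/(4*pi))·(24*pi) = 6.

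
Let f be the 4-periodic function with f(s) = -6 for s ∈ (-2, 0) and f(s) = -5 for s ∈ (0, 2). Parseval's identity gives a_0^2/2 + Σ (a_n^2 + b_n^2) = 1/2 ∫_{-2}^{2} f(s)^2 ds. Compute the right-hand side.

1/2 ∫_{-2}^{2} f(s)^2 ds = 1/2 · (122) = 61.

61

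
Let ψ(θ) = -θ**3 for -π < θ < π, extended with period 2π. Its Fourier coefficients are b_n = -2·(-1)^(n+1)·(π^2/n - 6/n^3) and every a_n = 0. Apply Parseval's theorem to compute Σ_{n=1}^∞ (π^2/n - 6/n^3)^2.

Parseval: Σ b_n^2 = (1/π) ∫_{-π}^{π} ψ(θ)^2 dθ = 2*pi**6/7.
b_n^2 = 4·(π^2/n - 6/n^3)^2, so the sum equals (2*pi**6/7)/4 = pi**6/14.

pi**6/14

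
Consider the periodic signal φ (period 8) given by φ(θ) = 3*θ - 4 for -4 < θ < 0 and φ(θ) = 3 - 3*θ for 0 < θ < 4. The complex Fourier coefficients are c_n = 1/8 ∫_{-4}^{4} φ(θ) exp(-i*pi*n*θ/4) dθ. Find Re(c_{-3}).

Since φ is real-valued, Re(c_{-3}) = 1/8 ∫_{-4}^{4} φ(θ) cos(-3*pi*θ/4) dθ = a_{3}/2.
Split the integral at the breakpoints.
Integrating by parts (boundary term plus one more integral), an antiderivative of (3*θ - 4) cos(-3*pi*θ/4) is 4*θ*sin(3*pi*θ/4)/pi - 16*sin(3*pi*θ/4)/(3*pi) + 16*cos(3*pi*θ/4)/(3*pi**2); evaluating from -4 to 0: ∫_{-4}^{0} (3*θ - 4) cos(-3*pi*θ/4) dθ = (16/(3*pi**2)) - (-16/(3*pi**2)) = 32/(3*pi**2).
Integrating by parts (boundary term plus one more integral), an antiderivative of (3 - 3*θ) cos(-3*pi*θ/4) is -4*θ*sin(3*pi*θ/4)/pi + 4*sin(3*pi*θ/4)/pi - 16*cos(3*pi*θ/4)/(3*pi**2); evaluating from 0 to 4: ∫_{0}^{4} (3 - 3*θ) cos(-3*pi*θ/4) dθ = (16/(3*pi**2)) - (-16/(3*pi**2)) = 32/(3*pi**2).
So ∫_{-4}^{4} φ(θ) cos(-3*pi*θ/4) dθ = 64/(3*pi**2).
Hence Re(c_{-3}) = (1/8)·(64/(3*pi**2)) = 8/(3*pi**2).

8/(3*pi**2)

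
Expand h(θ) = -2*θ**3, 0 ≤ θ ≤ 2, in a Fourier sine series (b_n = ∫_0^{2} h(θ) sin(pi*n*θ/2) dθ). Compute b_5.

32*(6 - 25*pi**2)/(125*pi**3)

b_5 = ∫_0^{2} (-2*θ**3) sin(5*pi*θ/2) dθ.
Integrating by parts three times (tabular method), an antiderivative of (-2*θ**3) sin(5*pi*θ/2) is 4*θ**3*cos(5*pi*θ/2)/(5*pi) - 24*θ**2*sin(5*pi*θ/2)/(25*pi**2) - 96*θ*cos(5*pi*θ/2)/(125*pi**3) + 192*sin(5*pi*θ/2)/(625*pi**4); evaluating from 0 to 2: ∫_{0}^{2} (-2*θ**3) sin(5*pi*θ/2) dθ = (32*(6 - 25*pi**2)/(125*pi**3)) - (0) = 32*(6 - 25*pi**2)/(125*pi**3).
Hence b_5 = 32*(6 - 25*pi**2)/(125*pi**3).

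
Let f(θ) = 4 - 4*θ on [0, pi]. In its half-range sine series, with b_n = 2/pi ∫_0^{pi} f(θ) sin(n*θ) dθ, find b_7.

b_7 = 2/pi ∫_0^{pi} (4 - 4*θ) sin(7*θ) dθ.
Integrating by parts (boundary term plus one more integral), an antiderivative of (4 - 4*θ) sin(7*θ) is 4*θ*cos(7*θ)/7 - 4*sin(7*θ)/49 - 4*cos(7*θ)/7; evaluating from 0 to pi: ∫_{0}^{pi} (4 - 4*θ) sin(7*θ) dθ = (4/7 - 4*pi/7) - (-4/7) = 8/7 - 4*pi/7.
Hence b_7 = (2/pi)·(8/7 - 4*pi/7) = 8*(2 - pi)/(7*pi).

8*(2 - pi)/(7*pi)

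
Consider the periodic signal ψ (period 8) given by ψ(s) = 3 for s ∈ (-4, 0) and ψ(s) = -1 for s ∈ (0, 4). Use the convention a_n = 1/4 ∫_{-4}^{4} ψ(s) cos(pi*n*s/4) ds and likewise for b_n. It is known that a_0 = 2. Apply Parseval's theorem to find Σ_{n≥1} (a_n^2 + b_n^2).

8

Parseval: a_0^2/2 + Σ_{n≥1} (a_n^2+b_n^2) = 1/4 ∫_{-4}^{4} ψ(s)^2 ds = 10.
Subtract a_0^2/2 = 2: Σ (a_n^2+b_n^2) = 8.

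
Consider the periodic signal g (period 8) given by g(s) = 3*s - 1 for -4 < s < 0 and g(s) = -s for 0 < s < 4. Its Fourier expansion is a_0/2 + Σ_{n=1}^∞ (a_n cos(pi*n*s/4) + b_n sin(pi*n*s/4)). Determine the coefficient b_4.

-2/pi

b_4 = 1/4 ∫_{-4}^{4} g(s) sin(pi*s) ds.
Split the integral at the breakpoints.
Integrating by parts (boundary term plus one more integral), an antiderivative of (3*s - 1) sin(pi*s) is -3*s*cos(pi*s)/pi + 3*sin(pi*s)/pi**2 + cos(pi*s)/pi; evaluating from -4 to 0: ∫_{-4}^{0} (3*s - 1) sin(pi*s) ds = (1/pi) - (13/pi) = -12/pi.
Integrating by parts (boundary term plus one more integral), an antiderivative of (-s) sin(pi*s) is s*cos(pi*s)/pi - sin(pi*s)/pi**2; evaluating from 0 to 4: ∫_{0}^{4} (-s) sin(pi*s) ds = (4/pi) - (0) = 4/pi.
Summing the pieces and multiplying by (1/4) gives b_4 = -2/pi.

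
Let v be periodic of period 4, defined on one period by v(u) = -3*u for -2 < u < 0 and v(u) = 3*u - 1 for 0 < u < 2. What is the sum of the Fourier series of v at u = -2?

11/2

u = -2 differs from u = 2 by -1 full period(s), and the series is 4-periodic.
At u = 2 the one-sided limits are v(2^-) = 5 and v(2^+) = 6.
By Dirichlet's theorem the series converges to their average, [(5) + (6)]/2 = 11/2.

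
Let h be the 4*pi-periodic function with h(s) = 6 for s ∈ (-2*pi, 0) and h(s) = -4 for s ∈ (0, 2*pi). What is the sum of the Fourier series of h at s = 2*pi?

1

At s = 2*pi the one-sided limits are h(2*pi^-) = -4 and h(2*pi^+) = 6.
By Dirichlet's theorem the series converges to their average, [(-4) + (6)]/2 = 1.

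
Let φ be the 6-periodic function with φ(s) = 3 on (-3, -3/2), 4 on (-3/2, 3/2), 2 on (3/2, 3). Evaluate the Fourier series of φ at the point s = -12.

s = -12 differs from s = 0 by -2 full period(s), and the series is 6-periodic.
φ is continuous at s = 0 with value 4, so the series converges to 4 there.

4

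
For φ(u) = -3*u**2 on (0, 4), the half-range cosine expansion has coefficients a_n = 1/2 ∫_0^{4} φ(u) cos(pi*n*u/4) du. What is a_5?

192/(25*pi**2)

a_5 = 1/2 ∫_0^{4} (-3*u**2) cos(5*pi*u/4) du.
Integrating by parts twice (tabular method), an antiderivative of (-3*u**2) cos(5*pi*u/4) is -12*u**2*sin(5*pi*u/4)/(5*pi) - 96*u*cos(5*pi*u/4)/(25*pi**2) + 384*sin(5*pi*u/4)/(125*pi**3); evaluating from 0 to 4: ∫_{0}^{4} (-3*u**2) cos(5*pi*u/4) du = (384/(25*pi**2)) - (0) = 384/(25*pi**2).
Hence a_5 = (1/2)·(384/(25*pi**2)) = 192/(25*pi**2).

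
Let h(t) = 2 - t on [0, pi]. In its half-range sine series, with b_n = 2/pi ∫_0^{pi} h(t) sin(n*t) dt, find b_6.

b_6 = 2/pi ∫_0^{pi} (2 - t) sin(6*t) dt.
Integrating by parts (boundary term plus one more integral), an antiderivative of (2 - t) sin(6*t) is t*cos(6*t)/6 - sin(6*t)/36 - cos(6*t)/3; evaluating from 0 to pi: ∫_{0}^{pi} (2 - t) sin(6*t) dt = (-1/3 + pi/6) - (-1/3) = pi/6.
Hence b_6 = (2/pi)·(pi/6) = 1/3.

1/3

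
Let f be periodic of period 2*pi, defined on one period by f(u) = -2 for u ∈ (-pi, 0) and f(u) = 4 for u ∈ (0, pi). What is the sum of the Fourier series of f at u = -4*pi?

u = -4*pi differs from u = 0 by -2 full period(s), and the series is 2*pi-periodic.
At u = 0 the one-sided limits are f(0^-) = -2 and f(0^+) = 4.
By Dirichlet's theorem the series converges to their average, [(-2) + (4)]/2 = 1.

1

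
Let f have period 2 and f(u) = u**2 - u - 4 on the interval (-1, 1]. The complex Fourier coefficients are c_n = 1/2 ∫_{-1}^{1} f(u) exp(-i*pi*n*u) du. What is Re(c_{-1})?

Since f is real-valued, Re(c_{-1}) = 1/2 ∫_{-1}^{1} f(u) cos(-pi*u) du = a_{1}/2.
Integrating by parts twice (tabular method), an antiderivative of (u**2 - u - 4) cos(-pi*u) is u**2*sin(pi*u)/pi - u*sin(pi*u)/pi + 2*u*cos(pi*u)/pi**2 - 4*sin(pi*u)/pi - 2*sin(pi*u)/pi**3 - cos(pi*u)/pi**2; evaluating from -1 to 1: ∫_{-1}^{1} (u**2 - u - 4) cos(-pi*u) du = (-1/pi**2) - (3/pi**2) = -4/pi**2.
Hence Re(c_{-1}) = (1/2)·(-4/pi**2) = -2/pi**2.

-2/pi**2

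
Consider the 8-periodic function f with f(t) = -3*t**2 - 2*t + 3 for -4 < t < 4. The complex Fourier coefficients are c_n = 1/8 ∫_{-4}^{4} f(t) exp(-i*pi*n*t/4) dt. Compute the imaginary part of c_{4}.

Since f is real-valued, Im(c_{4}) = -1/8 ∫_{-4}^{4} f(t) sin(pi*t) dt = -b_{4}/2.
Integrating by parts twice (tabular method), an antiderivative of (-3*t**2 - 2*t + 3) sin(pi*t) is 3*t**2*cos(pi*t)/pi - 6*t*sin(pi*t)/pi**2 + 2*t*cos(pi*t)/pi - 2*sin(pi*t)/pi**2 - 3*cos(pi*t)/pi - 6*cos(pi*t)/pi**3; evaluating from -4 to 4: ∫_{-4}^{4} (-3*t**2 - 2*t + 3) sin(pi*t) dt = (-6/pi**3 + 53/pi) - (-6/pi**3 + 37/pi) = 16/pi.
Hence Im(c_{4}) = (-1/8)·(16/pi) = -2/pi.

-2/pi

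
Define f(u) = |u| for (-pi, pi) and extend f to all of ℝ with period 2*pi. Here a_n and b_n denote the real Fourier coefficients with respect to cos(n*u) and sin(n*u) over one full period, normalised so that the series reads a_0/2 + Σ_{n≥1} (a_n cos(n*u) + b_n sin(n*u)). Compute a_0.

a_0 = 1/pi ∫_{-pi}^{pi} f(u) du = 1/pi · (pi**2) = pi.

pi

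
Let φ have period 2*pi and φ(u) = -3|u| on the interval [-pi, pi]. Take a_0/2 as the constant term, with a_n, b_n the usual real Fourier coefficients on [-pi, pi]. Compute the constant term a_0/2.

-3*pi/2

a_0 = 1/pi ∫_{-pi}^{pi} φ(u) du = 1/pi · (-3*pi**2) = -3*pi.
So the constant term a_0/2 = -3*pi/2.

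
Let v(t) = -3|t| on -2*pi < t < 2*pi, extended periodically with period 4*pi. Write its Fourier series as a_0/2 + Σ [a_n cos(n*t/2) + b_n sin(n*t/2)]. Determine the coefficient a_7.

a_7 = (1/(2*pi)) ∫_{-2*pi}^{2*pi} v(t) cos(7*t/2) dt.
v is even and cos(7*t/2) is even, so the integrand is even and a_7 = 1/pi ∫_0^{2*pi} v(t) cos(7*t/2) dt.
Integrating by parts (boundary term plus one more integral), an antiderivative of (-3*t) cos(7*t/2) is -6*t*sin(7*t/2)/7 - 12*cos(7*t/2)/49; evaluating from 0 to 2*pi: ∫_{0}^{2*pi} (-3*t) cos(7*t/2) dt = (12/49) - (-12/49) = 24/49.
Hence a_7 = (1/pi)·(24/49) = 24/(49*pi).

24/(49*pi)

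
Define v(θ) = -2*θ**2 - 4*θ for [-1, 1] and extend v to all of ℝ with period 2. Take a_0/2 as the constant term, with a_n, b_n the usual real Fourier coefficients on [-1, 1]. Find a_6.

a_6 = ∫_{-1}^{1} v(θ) cos(6*pi*θ) dθ.
Integrating by parts twice (tabular method), an antiderivative of (-2*θ**2 - 4*θ) cos(6*pi*θ) is -θ**2*sin(6*pi*θ)/(3*pi) - 2*θ*sin(6*pi*θ)/(3*pi) - θ*cos(6*pi*θ)/(9*pi**2) + sin(6*pi*θ)/(54*pi**3) - cos(6*pi*θ)/(9*pi**2); evaluating from -1 to 1: ∫_{-1}^{1} (-2*θ**2 - 4*θ) cos(6*pi*θ) dθ = (-2/(9*pi**2)) - (0) = -2/(9*pi**2).
Hence a_6 = -2/(9*pi**2).

-2/(9*pi**2)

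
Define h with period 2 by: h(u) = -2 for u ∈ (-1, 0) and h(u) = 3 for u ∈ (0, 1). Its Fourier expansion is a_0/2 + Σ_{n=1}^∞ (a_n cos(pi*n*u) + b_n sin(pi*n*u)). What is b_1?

b_1 = ∫_{-1}^{1} h(u) sin(pi*u) du.
Split the integral at the breakpoints.
Directly, an antiderivative of (-2) sin(pi*u) is 2*cos(pi*u)/pi; evaluating from -1 to 0: ∫_{-1}^{0} (-2) sin(pi*u) du = (2/pi) - (-2/pi) = 4/pi.
Directly, an antiderivative of (3) sin(pi*u) is -3*cos(pi*u)/pi; evaluating from 0 to 1: ∫_{0}^{1} (3) sin(pi*u) du = (3/pi) - (-3/pi) = 6/pi.
Summing the pieces gives b_1 = 10/pi.

10/pi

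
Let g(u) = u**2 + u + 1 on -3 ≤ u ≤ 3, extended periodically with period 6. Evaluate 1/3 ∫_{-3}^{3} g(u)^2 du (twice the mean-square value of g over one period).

262/5

1/3 ∫_{-3}^{3} g(u)^2 du = 1/3 · (786/5) = 262/5.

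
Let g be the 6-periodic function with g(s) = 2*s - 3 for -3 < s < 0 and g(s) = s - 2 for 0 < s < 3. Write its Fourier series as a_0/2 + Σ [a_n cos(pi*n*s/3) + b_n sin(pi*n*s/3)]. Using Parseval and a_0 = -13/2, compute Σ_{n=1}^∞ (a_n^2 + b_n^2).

151/8

Parseval: a_0^2/2 + Σ_{n≥1} (a_n^2+b_n^2) = 1/3 ∫_{-3}^{3} g(s)^2 ds = 40.
Subtract a_0^2/2 = 169/8: Σ (a_n^2+b_n^2) = 151/8.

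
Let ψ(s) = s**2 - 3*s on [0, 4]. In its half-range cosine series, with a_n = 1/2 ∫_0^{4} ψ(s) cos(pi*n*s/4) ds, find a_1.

a_1 = 1/2 ∫_0^{4} (s**2 - 3*s) cos(pi*s/4) ds.
Integrating by parts twice (tabular method), an antiderivative of (s**2 - 3*s) cos(pi*s/4) is 4*s**2*sin(pi*s/4)/pi - 12*s*sin(pi*s/4)/pi + 32*s*cos(pi*s/4)/pi**2 - 128*sin(pi*s/4)/pi**3 - 48*cos(pi*s/4)/pi**2; evaluating from 0 to 4: ∫_{0}^{4} (s**2 - 3*s) cos(pi*s/4) ds = (-80/pi**2) - (-48/pi**2) = -32/pi**2.
Hence a_1 = (1/2)·(-32/pi**2) = -16/pi**2.

-16/pi**2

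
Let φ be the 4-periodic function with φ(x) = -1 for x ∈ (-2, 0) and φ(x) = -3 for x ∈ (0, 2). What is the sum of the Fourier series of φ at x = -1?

-1

φ is continuous at x = -1 with value -1, so the series converges to -1 there.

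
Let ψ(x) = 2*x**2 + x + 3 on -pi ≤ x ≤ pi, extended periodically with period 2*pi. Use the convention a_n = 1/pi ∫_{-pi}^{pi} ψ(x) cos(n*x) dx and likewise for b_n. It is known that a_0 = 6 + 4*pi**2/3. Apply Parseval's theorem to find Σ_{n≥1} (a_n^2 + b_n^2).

Parseval: a_0^2/2 + Σ_{n≥1} (a_n^2+b_n^2) = 1/pi ∫_{-pi}^{pi} ψ(x)^2 dx = 18 + 26*pi**2/3 + 8*pi**4/5.
Subtract a_0^2/2 = 2*(9 + 2*pi**2)**2/9: Σ (a_n^2+b_n^2) = 2*pi**2*(15 + 16*pi**2)/45.

2*pi**2*(15 + 16*pi**2)/45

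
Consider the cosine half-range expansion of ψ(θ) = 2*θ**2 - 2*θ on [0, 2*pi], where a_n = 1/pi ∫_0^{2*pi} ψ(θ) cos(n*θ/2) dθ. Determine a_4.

a_4 = 1/pi ∫_0^{2*pi} (2*θ**2 - 2*θ) cos(2*θ) dθ.
Integrating by parts twice (tabular method), an antiderivative of (2*θ**2 - 2*θ) cos(2*θ) is θ**2*sin(2*θ) - θ*sin(2*θ) + θ*cos(2*θ) - sin(2*θ)/2 - cos(2*θ)/2; evaluating from 0 to 2*pi: ∫_{0}^{2*pi} (2*θ**2 - 2*θ) cos(2*θ) dθ = (-1/2 + 2*pi) - (-1/2) = 2*pi.
Hence a_4 = (1/pi)·(2*pi) = 2.

2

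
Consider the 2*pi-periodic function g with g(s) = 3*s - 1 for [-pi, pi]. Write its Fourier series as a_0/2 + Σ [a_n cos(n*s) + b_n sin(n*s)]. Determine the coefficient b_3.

b_3 = 1/pi ∫_{-pi}^{pi} g(s) sin(3*s) ds.
Integrating by parts (boundary term plus one more integral), an antiderivative of (3*s - 1) sin(3*s) is -s*cos(3*s) + sin(3*s)/3 + cos(3*s)/3; evaluating from -pi to pi: ∫_{-pi}^{pi} (3*s - 1) sin(3*s) ds = (-1/3 + pi) - (-pi - 1/3) = 2*pi.
Hence b_3 = (1/pi)·(2*pi) = 2.

2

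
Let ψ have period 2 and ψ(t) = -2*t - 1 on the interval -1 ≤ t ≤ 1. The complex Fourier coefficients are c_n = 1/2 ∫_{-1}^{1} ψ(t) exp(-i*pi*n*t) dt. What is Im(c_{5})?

Since ψ is real-valued, Im(c_{5}) = -1/2 ∫_{-1}^{1} ψ(t) sin(5*pi*t) dt = -b_{5}/2.
Integrating by parts (boundary term plus one more integral), an antiderivative of (-2*t - 1) sin(5*pi*t) is 2*t*cos(5*pi*t)/(5*pi) - 2*sin(5*pi*t)/(25*pi**2) + cos(5*pi*t)/(5*pi); evaluating from -1 to 1: ∫_{-1}^{1} (-2*t - 1) sin(5*pi*t) dt = (-3/(5*pi)) - (1/(5*pi)) = -4/(5*pi).
Hence Im(c_{5}) = (-1/2)·(-4/(5*pi)) = 2/(5*pi).

2/(5*pi)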